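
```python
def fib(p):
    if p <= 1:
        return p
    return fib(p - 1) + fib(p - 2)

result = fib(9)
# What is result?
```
Call trace (a repeated sub-call is expanded the first time; later identical calls just restate its return value):
fib(p=9)
  fib(p=8)
    fib(p=7)
      fib(p=6)
        fib(p=5)
          fib(p=4)
            fib(p=3)
              fib(p=2)
                fib(p=1)
                -> return 1
                fib(p=0)
                -> return 0
              -> return 1
              fib(p=1)
              -> return 1
            -> return 2
            fib(p=2) -> return 1  (same call as traced above)
          -> return 3
          fib(p=3) -> return 2  (same call as traced above)
        -> return 5
        fib(p=4) -> return 3  (same call as traced above)
      -> return 8
      fib(p=5) -> return 5  (same call as traced above)
    -> return 13
    fib(p=6) -> return 8  (same call as traced above)
  -> return 21
  fib(p=7) -> return 13  (same call as traced above)
-> return 34

Final answer: 34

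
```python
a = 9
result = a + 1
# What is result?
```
Trace:
  a=9
  a=9, result=10

Final answer: 10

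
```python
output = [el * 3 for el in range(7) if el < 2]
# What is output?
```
Trace:
  el=0
  el=1
  el=2
  el=3
  el=4
  el=5
  el=6
  output=[0, 3]

Final answer: [0, 3]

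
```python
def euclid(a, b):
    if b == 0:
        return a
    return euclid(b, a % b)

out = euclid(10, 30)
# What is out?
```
Call trace:
euclid(a=10, b=30)
  euclid(a=30, b=10)
    euclid(a=10, b=0)
    -> return 10
  -> return 10
-> return 10

Final answer: 10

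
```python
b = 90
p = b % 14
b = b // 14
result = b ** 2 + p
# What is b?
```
Trace:
  b=90
  b=90, p=6
  b=6, p=6
  b=6, p=6, result=42

Final answer: 6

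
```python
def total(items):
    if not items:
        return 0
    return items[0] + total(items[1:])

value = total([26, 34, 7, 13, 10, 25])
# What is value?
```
Call trace:
total(items=[26, 34, 7, 13, 10, 25])
  total(items=[34, 7, 13, 10, 25])
    total(items=[7, 13, 10, 25])
      total(items=[13, 10, 25])
        total(items=[10, 25])
          total(items=[25])
            total(items=[])
            -> return 0
          -> return 25
        -> return 35
      -> return 48
    -> return 55
  -> return 89
-> return 115

Final answer: 115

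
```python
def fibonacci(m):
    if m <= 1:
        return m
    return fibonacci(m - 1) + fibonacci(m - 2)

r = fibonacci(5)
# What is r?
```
Call trace (a repeated sub-call is expanded the first time; later identical calls just restate its return value):
fibonacci(m=5)
  fibonacci(m=4)
    fibonacci(m=3)
      fibonacci(m=2)
        fibonacci(m=1)
        -> return 1
        fibonacci(m=0)
        -> return 0
      -> return 1
      fibonacci(m=1)
      -> return 1
    -> return 2
    fibonacci(m=2) -> return 1  (same call as traced above)
  -> return 3
  fibonacci(m=3) -> return 2  (same call as traced above)
-> return 5

Final answer: 5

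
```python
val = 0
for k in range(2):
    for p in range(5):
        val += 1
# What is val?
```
Trace:
  val=0
  val=1, k=0, p=0
  val=2, k=0, p=1
  val=3, k=0, p=2
  val=4, k=0, p=3
  val=5, k=0, p=4
  val=6, k=1, p=0
  val=7, k=1, p=1
  val=8, k=1, p=2
  val=9, k=1, p=3
  val=10, k=1, p=4

Final answer: 10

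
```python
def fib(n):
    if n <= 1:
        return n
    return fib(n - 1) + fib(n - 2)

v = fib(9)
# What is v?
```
Call trace (a repeated sub-call is expanded the first time; later identical calls just restate its return value):
fib(n=9)
  fib(n=8)
    fib(n=7)
      fib(n=6)
        fib(n=5)
          fib(n=4)
            fib(n=3)
              fib(n=2)
                fib(n=1)
                -> return 1
                fib(n=0)
                -> return 0
              -> return 1
              fib(n=1)
              -> return 1
            -> return 2
            fib(n=2) -> return 1  (same call as traced above)
          -> return 3
          fib(n=3) -> return 2  (same call as traced above)
        -> return 5
        fib(n=4) -> return 3  (same call as traced above)
      -> return 8
      fib(n=5) -> return 5  (same call as traced above)
    -> return 13
    fib(n=6) -> return 8  (same call as traced above)
  -> return 21
  fib(n=7) -> return 13  (same call as traced above)
-> return 34

Final answer: 34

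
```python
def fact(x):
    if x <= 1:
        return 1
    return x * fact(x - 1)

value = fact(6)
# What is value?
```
Call trace:
fact(x=6)
  fact(x=5)
    fact(x=4)
      fact(x=3)
        fact(x=2)
          fact(x=1)
          -> return 1
        -> return 2
      -> return 6
    -> return 24
  -> return 120
-> return 720

Final answer: 720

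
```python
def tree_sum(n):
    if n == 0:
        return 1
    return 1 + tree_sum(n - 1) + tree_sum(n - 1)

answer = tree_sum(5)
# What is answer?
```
Call trace (a repeated sub-call is expanded the first time; later identical calls just restate its return value):
tree_sum(n=5)
  tree_sum(n=4)
    tree_sum(n=3)
      tree_sum(n=2)
        tree_sum(n=1)
          tree_sum(n=0)
          -> return 1
          tree_sum(n=0)
          -> return 1
        -> return 3
        tree_sum(n=1) -> return 3  (same call as traced above)
      -> return 7
      tree_sum(n=2) -> return 7  (same call as traced above)
    -> return 15
    tree_sum(n=3) -> return 15  (same call as traced above)
  -> return 31
  tree_sum(n=4) -> return 31  (same call as traced above)
-> return 63

Final answer: 63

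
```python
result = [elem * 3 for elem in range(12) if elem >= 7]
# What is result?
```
Trace:
  elem=0
  elem=1
  elem=2
  elem=3
  elem=4
  elem=5
  elem=6
  elem=7
  elem=8
  elem=9
  elem=10
  elem=11
  result=[21, 24, 27, 30, 33]

Final answer: [21, 24, 27, 30, 33]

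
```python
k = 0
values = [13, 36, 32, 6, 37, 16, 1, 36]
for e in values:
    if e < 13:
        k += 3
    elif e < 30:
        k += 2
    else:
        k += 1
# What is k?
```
Trace:
  k=0
  k=2, e=13
  k=3, e=36
  k=4, e=32
  k=7, e=6
  k=8, e=37
  k=10, e=16
  k=13, e=1
  k=14, e=36

Final answer: 14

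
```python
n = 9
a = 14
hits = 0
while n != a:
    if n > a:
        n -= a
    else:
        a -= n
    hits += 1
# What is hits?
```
Trace:
  n=9
  n=9, a=14
  n=9, a=14, hits=0
  n=9, a=5, hits=1
  n=4, a=5, hits=2
  n=4, a=1, hits=3
  n=3, a=1, hits=4
  n=2, a=1, hits=5
  n=1, a=1, hits=6

Final answer: 6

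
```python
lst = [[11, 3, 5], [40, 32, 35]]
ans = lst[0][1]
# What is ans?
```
Trace:
  lst=[[11, 3, 5], [40, 32, 35]]
  lst=[[11, 3, 5], [40, 32, 35]], ans=3

Final answer: 3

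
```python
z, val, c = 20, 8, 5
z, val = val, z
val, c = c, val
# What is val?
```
Trace:
  z=20, val=8, c=5
  z=8, val=20, c=5
  z=8, val=5, c=20

Final answer: 5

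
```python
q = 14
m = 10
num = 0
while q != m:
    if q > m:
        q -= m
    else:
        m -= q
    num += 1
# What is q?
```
Trace:
  q=14
  q=14, m=10
  q=14, m=10, num=0
  q=4, m=10, num=1
  q=4, m=6, num=2
  q=4, m=2, num=3
  q=2, m=2, num=4

Final answer: 2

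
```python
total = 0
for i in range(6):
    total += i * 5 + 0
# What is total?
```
Trace:
  total=0
  total=0, i=0
  total=5, i=1
  total=15, i=2
  total=30, i=3
  total=50, i=4
  total=75, i=5

Final answer: 75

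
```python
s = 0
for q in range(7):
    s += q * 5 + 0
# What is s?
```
Trace:
  s=0
  s=0, q=0
  s=5, q=1
  s=15, q=2
  s=30, q=3
  s=50, q=4
  s=75, q=5
  s=105, q=6

Final answer: 105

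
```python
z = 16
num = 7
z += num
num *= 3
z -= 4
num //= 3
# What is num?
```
Trace:
  z=16
  z=16, num=7
  z=23, num=7
  z=23, num=21
  z=19, num=21
  z=19, num=7

Final answer: 7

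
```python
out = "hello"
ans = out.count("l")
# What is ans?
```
Trace:
  out='hello'
  out='hello', ans=2

Final answer: 2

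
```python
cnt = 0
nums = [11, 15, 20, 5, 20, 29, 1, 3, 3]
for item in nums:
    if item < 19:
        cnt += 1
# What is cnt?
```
Trace:
  cnt=0
  cnt=1, item=11
  cnt=2, item=15
  cnt=2, item=20
  cnt=3, item=5
  cnt=3, item=20
  cnt=3, item=29
  cnt=4, item=1
  cnt=5, item=3
  cnt=6, item=3

Final answer: 6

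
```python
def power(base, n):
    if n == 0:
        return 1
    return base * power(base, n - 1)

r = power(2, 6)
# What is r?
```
Call trace:
power(base=2, n=6)
  power(base=2, n=5)
    power(base=2, n=4)
      power(base=2, n=3)
        power(base=2, n=2)
          power(base=2, n=1)
            power(base=2, n=0)
            -> return 1
          -> return 2
        -> return 4
      -> return 8
    -> return 16
  -> return 32
-> return 64

Final answer: 64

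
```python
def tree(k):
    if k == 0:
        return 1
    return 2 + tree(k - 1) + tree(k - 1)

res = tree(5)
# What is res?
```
Call trace (a repeated sub-call is expanded the first time; later identical calls just restate its return value):
tree(k=5)
  tree(k=4)
    tree(k=3)
      tree(k=2)
        tree(k=1)
          tree(k=0)
          -> return 1
          tree(k=0)
          -> return 1
        -> return 4
        tree(k=1) -> return 4  (same call as traced above)
      -> return 10
      tree(k=2) -> return 10  (same call as traced above)
    -> return 22
    tree(k=3) -> return 22  (same call as traced above)
  -> return 46
  tree(k=4) -> return 46  (same call as traced above)
-> return 94

Final answer: 94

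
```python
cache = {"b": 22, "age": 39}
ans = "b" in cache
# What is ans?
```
Trace:
  cache={'b': 22, 'age': 39}
  cache={'b': 22, 'age': 39}, ans=True

Final answer: True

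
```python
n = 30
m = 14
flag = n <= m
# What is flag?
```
Trace:
  n=30
  n=30, m=14
  n=30, m=14, flag=False

Final answer: False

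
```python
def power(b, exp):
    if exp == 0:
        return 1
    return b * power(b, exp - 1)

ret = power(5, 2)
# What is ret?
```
Call trace:
power(b=5, exp=2)
  power(b=5, exp=1)
    power(b=5, exp=0)
    -> return 1
  -> return 5
-> return 25

Final answer: 25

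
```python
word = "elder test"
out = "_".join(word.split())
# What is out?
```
Trace:
  word='elder test'
  word='elder test', out='elder_test'

Final answer: 'elder_test'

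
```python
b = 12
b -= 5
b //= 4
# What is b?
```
Trace:
  b=12
  b=7
  b=1

Final answer: 1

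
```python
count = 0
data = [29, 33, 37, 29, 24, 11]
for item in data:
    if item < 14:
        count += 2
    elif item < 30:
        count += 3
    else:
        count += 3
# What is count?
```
Trace:
  count=0
  count=3, item=29
  count=6, item=33
  count=9, item=37
  count=12, item=29
  count=15, item=24
  count=17, item=11

Final answer: 17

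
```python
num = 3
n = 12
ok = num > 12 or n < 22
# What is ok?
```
Trace:
  num=3
  num=3, n=12
  num=3, n=12, ok=True

Final answer: True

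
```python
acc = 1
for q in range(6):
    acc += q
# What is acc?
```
Trace:
  acc=1
  acc=1, q=0
  acc=2, q=1
  acc=4, q=2
  acc=7, q=3
  acc=11, q=4
  acc=16, q=5

Final answer: 16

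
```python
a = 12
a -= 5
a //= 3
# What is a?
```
Trace:
  a=12
  a=7
  a=2

Final answer: 2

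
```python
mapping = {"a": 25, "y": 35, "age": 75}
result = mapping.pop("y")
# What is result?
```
Trace:
  mapping={'a': 25, 'y': 35, 'age': 75}
  mapping={'a': 25, 'age': 75}, result=35

Final answer: 35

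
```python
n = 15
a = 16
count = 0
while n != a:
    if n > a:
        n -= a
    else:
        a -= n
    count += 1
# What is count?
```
Trace:
  n=15
  n=15, a=16
  n=15, a=16, count=0
  n=15, a=1, count=1
  n=14, a=1, count=2
  n=13, a=1, count=3
  n=12, a=1, count=4
  n=11, a=1, count=5
  n=10, a=1, count=6
  n=9, a=1, count=7
  n=8, a=1, count=8
  n=7, a=1, count=9
  n=6, a=1, count=10
  n=5, a=1, count=11
  n=4, a=1, count=12
  n=3, a=1, count=13
  n=2, a=1, count=14
  n=1, a=1, count=15

Final answer: 15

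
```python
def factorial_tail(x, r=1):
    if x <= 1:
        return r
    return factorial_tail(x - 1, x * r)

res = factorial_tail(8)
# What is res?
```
Call trace:
factorial_tail(x=8, r=1)
  factorial_tail(x=7, r=8)
    factorial_tail(x=6, r=56)
      factorial_tail(x=5, r=336)
        factorial_tail(x=4, r=1680)
          factorial_tail(x=3, r=6720)
            factorial_tail(x=2, r=20160)
              factorial_tail(x=1, r=40320)
              -> return 40320
            -> return 40320
          -> return 40320
        -> return 40320
      -> return 40320
    -> return 40320
  -> return 40320
-> return 40320

Final answer: 40320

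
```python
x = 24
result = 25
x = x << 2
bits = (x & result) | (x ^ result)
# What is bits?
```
Trace:
  x=24
  x=24, result=25
  x=96, result=25
  x=96, result=25, bits=121

Final answer: 121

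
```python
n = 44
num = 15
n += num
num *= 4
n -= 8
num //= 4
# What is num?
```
Trace:
  n=44
  n=44, num=15
  n=59, num=15
  n=59, num=60
  n=51, num=60
  n=51, num=15

Final answer: 15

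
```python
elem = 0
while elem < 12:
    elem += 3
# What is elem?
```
Trace:
  elem=0
  elem=3
  elem=6
  elem=9
  elem=12

Final answer: 12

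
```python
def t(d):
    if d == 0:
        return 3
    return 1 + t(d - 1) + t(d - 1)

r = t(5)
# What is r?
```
Call trace (a repeated sub-call is expanded the first time; later identical calls just restate its return value):
t(d=5)
  t(d=4)
    t(d=3)
      t(d=2)
        t(d=1)
          t(d=0)
          -> return 3
          t(d=0)
          -> return 3
        -> return 7
        t(d=1) -> return 7  (same call as traced above)
      -> return 15
      t(d=2) -> return 15  (same call as traced above)
    -> return 31
    t(d=3) -> return 31  (same call as traced above)
  -> return 63
  t(d=4) -> return 63  (same call as traced above)
-> return 127

Final answer: 127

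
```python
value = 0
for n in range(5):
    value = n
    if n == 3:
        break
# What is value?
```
Trace:
  value=0
  value=0, n=0
  value=1, n=1
  value=2, n=2
  value=3, n=3

Final answer: 3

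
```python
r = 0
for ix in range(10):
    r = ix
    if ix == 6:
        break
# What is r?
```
Trace:
  r=0
  r=0, ix=0
  r=1, ix=1
  r=2, ix=2
  r=3, ix=3
  r=4, ix=4
  r=5, ix=5
  r=6, ix=6

Final answer: 6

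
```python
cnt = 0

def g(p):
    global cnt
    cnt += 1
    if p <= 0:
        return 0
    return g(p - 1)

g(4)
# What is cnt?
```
Call trace:
g(p=4)
  g(p=3)
    g(p=2)
      g(p=1)
        g(p=0)
        -> return 0
      -> return 0
    -> return 0
  -> return 0
-> return 0

cnt is incremented once per call. g is entered once for each p = 4, 3, 2, 1, 0 (the p <= 0 call returns without recursing), i.e. 4 + 1 calls.
cnt = 5

Final answer: 5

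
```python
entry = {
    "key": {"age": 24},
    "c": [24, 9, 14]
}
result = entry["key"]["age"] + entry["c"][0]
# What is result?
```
Trace:
  entry={'key': {'age': 24}, 'c': [24, 9, 14]}
  entry={'key': {'age': 24}, 'c': [24, 9, 14]}, result=48

Final answer: 48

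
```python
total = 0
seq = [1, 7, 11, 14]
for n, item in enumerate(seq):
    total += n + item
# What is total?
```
Trace:
  total=0
  total=1, n=0, item=1
  total=9, n=1, item=7
  total=22, n=2, item=11
  total=39, n=3, item=14

Final answer: 39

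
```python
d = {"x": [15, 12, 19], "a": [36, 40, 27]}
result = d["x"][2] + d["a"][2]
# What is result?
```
Trace:
  d={'x': [15, 12, 19], 'a': [36, 40, 27]}
  d={'x': [15, 12, 19], 'a': [36, 40, 27]}, result=46

Final answer: 46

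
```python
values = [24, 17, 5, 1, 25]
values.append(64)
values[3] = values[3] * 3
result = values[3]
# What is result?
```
Trace:
  values=[24, 17, 5, 1, 25]
  values=[24, 17, 5, 1, 25, 64]
  values=[24, 17, 5, 3, 25, 64]
  values=[24, 17, 5, 3, 25, 64], result=3

Final answer: 3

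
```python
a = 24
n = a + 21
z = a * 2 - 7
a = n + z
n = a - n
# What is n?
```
Trace:
  a=24
  a=24, n=45
  a=24, n=45, z=41
  a=86, n=45, z=41
  a=86, n=41, z=41

Final answer: 41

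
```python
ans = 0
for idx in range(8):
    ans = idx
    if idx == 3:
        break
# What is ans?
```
Trace:
  ans=0
  ans=0, idx=0
  ans=1, idx=1
  ans=2, idx=2
  ans=3, idx=3

Final answer: 3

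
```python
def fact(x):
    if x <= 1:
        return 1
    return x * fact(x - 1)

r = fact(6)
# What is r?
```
Call trace:
fact(x=6)
  fact(x=5)
    fact(x=4)
      fact(x=3)
        fact(x=2)
          fact(x=1)
          -> return 1
        -> return 2
      -> return 6
    -> return 24
  -> return 120
-> return 720

Final answer: 720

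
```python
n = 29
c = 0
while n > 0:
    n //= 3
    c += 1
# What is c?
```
Trace:
  n=29
  n=29, c=0
  n=9, c=1
  n=3, c=2
  n=1, c=3
  n=0, c=4

Final answer: 4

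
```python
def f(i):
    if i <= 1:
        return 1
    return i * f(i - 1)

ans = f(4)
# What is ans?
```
Call trace:
f(i=4)
  f(i=3)
    f(i=2)
      f(i=1)
      -> return 1
    -> return 2
  -> return 6
-> return 24

Final answer: 24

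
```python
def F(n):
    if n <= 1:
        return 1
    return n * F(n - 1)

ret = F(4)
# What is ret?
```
Call trace:
F(n=4)
  F(n=3)
    F(n=2)
      F(n=1)
      -> return 1
    -> return 2
  -> return 6
-> return 24

Final answer: 24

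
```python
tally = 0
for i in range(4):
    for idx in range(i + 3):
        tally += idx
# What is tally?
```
Trace:
  tally=0
  tally=0, i=0, idx=0
  tally=1, i=0, idx=1
  tally=3, i=0, idx=2
  tally=3, i=1, idx=0
  tally=4, i=1, idx=1
  tally=6, i=1, idx=2
  tally=9, i=1, idx=3
  tally=9, i=2, idx=0
  tally=10, i=2, idx=1
  tally=12, i=2, idx=2
  tally=15, i=2, idx=3
  tally=19, i=2, idx=4
  tally=19, i=3, idx=0
  tally=20, i=3, idx=1
  tally=22, i=3, idx=2
  tally=25, i=3, idx=3
  tally=29, i=3, idx=4
  tally=34, i=3, idx=5

Final answer: 34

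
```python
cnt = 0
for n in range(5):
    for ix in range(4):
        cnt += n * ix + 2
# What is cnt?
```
Trace:
  cnt=0
  cnt=2, n=0, ix=0
  cnt=4, n=0, ix=1
  cnt=6, n=0, ix=2
  cnt=8, n=0, ix=3
  cnt=10, n=1, ix=0
  cnt=13, n=1, ix=1
  cnt=17, n=1, ix=2
  cnt=22, n=1, ix=3
  cnt=24, n=2, ix=0
  cnt=28, n=2, ix=1
  cnt=34, n=2, ix=2
  cnt=42, n=2, ix=3
  cnt=44, n=3, ix=0
  cnt=49, n=3, ix=1
  cnt=57, n=3, ix=2
  cnt=68, n=3, ix=3
  cnt=70, n=4, ix=0
  cnt=76, n=4, ix=1
  cnt=86, n=4, ix=2
  cnt=100, n=4, ix=3

Final answer: 100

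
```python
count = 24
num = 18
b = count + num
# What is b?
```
Trace:
  count=24
  count=24, num=18
  count=24, num=18, b=42

Final answer: 42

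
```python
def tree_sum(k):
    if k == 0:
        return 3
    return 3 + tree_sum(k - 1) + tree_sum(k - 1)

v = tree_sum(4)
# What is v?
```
Call trace (a repeated sub-call is expanded the first time; later identical calls just restate its return value):
tree_sum(k=4)
  tree_sum(k=3)
    tree_sum(k=2)
      tree_sum(k=1)
        tree_sum(k=0)
        -> return 3
        tree_sum(k=0)
        -> return 3
      -> return 9
      tree_sum(k=1) -> return 9  (same call as traced above)
    -> return 21
    tree_sum(k=2) -> return 21  (same call as traced above)
  -> return 45
  tree_sum(k=3) -> return 45  (same call as traced above)
-> return 93

Final answer: 93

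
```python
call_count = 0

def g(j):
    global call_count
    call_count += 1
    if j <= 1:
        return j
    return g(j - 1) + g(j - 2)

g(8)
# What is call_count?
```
Call trace (a repeated sub-call is expanded the first time; later identical calls just restate its return value):
g(j=8)
  g(j=7)
    g(j=6)
      g(j=5)
        g(j=4)
          g(j=3)
            g(j=2)
              g(j=1)
              -> return 1
              g(j=0)
              -> return 0
            -> return 1
            g(j=1)
            -> return 1
          -> return 2
          g(j=2) -> return 1  (same call as traced above)
        -> return 3
        g(j=3) -> return 2  (same call as traced above)
      -> return 5
      g(j=4) -> return 3  (same call as traced above)
    -> return 8
    g(j=5) -> return 5  (same call as traced above)
  -> return 13
  g(j=6) -> return 8  (same call as traced above)
-> return 21

call_count is incremented once per call, so count the calls in each subtree. Let C(j) = number of calls made by g(j).
C(0) = C(1) = 1 (base case, no recursion); C(j) = 1 + C(j - 1) + C(j - 2) otherwise.
C(2) = 1 + C(1) + C(0) = 1 + 1 + 1 = 3
C(3) = 1 + C(2) + C(1) = 1 + 3 + 1 = 5
C(4) = 1 + C(3) + C(2) = 1 + 5 + 3 = 9
C(5) = 1 + C(4) + C(3) = 1 + 9 + 5 = 15
C(6) = 1 + C(5) + C(4) = 1 + 15 + 9 = 25
C(7) = 1 + C(6) + C(5) = 1 + 25 + 15 = 41
C(8) = 1 + C(7) + C(6) = 1 + 41 + 25 = 67
call_count = C(8) = 67

Final answer: 67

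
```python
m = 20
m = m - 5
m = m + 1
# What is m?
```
Trace:
  m=20
  m=15
  m=16

Final answer: 16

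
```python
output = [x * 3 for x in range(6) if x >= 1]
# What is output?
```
Trace:
  x=0
  x=1
  x=2
  x=3
  x=4
  x=5
  output=[3, 6, 9, 12, 15]

Final answer: [3, 6, 9, 12, 15]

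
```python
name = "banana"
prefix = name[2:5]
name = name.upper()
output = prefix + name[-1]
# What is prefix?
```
Trace:
  name='banana'
  name='banana', prefix='nan'
  name='BANANA', prefix='nan'
  name='BANANA', prefix='nan', output='nanA'

Final answer: 'nan'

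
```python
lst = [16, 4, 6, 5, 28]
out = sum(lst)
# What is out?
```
Trace:
  lst=[16, 4, 6, 5, 28]
  lst=[16, 4, 6, 5, 28], out=59

Final answer: 59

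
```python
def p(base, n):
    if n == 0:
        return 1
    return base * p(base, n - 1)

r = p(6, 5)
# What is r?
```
Call trace:
p(base=6, n=5)
  p(base=6, n=4)
    p(base=6, n=3)
      p(base=6, n=2)
        p(base=6, n=1)
          p(base=6, n=0)
          -> return 1
        -> return 6
      -> return 36
    -> return 216
  -> return 1296
-> return 7776

Final answer: 7776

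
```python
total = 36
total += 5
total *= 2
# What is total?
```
Trace:
  total=36
  total=41
  total=82

Final answer: 82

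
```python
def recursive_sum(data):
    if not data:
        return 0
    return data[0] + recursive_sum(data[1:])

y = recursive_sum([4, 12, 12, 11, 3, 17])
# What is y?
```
Call trace:
recursive_sum(data=[4, 12, 12, 11, 3, 17])
  recursive_sum(data=[12, 12, 11, 3, 17])
    recursive_sum(data=[12, 11, 3, 17])
      recursive_sum(data=[11, 3, 17])
        recursive_sum(data=[3, 17])
          recursive_sum(data=[17])
            recursive_sum(data=[])
            -> return 0
          -> return 17
        -> return 20
      -> return 31
    -> return 43
  -> return 55
-> return 59

Final answer: 59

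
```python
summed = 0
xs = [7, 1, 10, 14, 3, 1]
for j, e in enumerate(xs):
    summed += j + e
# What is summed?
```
Trace:
  summed=0
  summed=7, j=0, e=7
  summed=9, j=1, e=1
  summed=21, j=2, e=10
  summed=38, j=3, e=14
  summed=45, j=4, e=3
  summed=51, j=5, e=1

Final answer: 51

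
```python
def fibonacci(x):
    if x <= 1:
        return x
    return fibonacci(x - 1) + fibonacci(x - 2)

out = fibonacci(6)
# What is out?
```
Call trace (a repeated sub-call is expanded the first time; later identical calls just restate its return value):
fibonacci(x=6)
  fibonacci(x=5)
    fibonacci(x=4)
      fibonacci(x=3)
        fibonacci(x=2)
          fibonacci(x=1)
          -> return 1
          fibonacci(x=0)
          -> return 0
        -> return 1
        fibonacci(x=1)
        -> return 1
      -> return 2
      fibonacci(x=2) -> return 1  (same call as traced above)
    -> return 3
    fibonacci(x=3) -> return 2  (same call as traced above)
  -> return 5
  fibonacci(x=4) -> return 3  (same call as traced above)
-> return 8

Final answer: 8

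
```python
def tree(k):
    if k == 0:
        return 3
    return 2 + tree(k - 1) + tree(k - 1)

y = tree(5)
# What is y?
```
Call trace (a repeated sub-call is expanded the first time; later identical calls just restate its return value):
tree(k=5)
  tree(k=4)
    tree(k=3)
      tree(k=2)
        tree(k=1)
          tree(k=0)
          -> return 3
          tree(k=0)
          -> return 3
        -> return 8
        tree(k=1) -> return 8  (same call as traced above)
      -> return 18
      tree(k=2) -> return 18  (same call as traced above)
    -> return 38
    tree(k=3) -> return 38  (same call as traced above)
  -> return 78
  tree(k=4) -> return 78  (same call as traced above)
-> return 158

Final answer: 158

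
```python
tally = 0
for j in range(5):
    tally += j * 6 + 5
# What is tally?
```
Trace:
  tally=0
  tally=5, j=0
  tally=16, j=1
  tally=33, j=2
  tally=56, j=3
  tally=85, j=4

Final answer: 85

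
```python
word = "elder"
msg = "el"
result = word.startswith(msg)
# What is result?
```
Trace:
  word='elder'
  word='elder', msg='el'
  word='elder', msg='el', result=True

Final answer: True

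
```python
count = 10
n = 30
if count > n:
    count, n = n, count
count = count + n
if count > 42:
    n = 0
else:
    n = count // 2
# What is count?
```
Trace:
  count=10
  count=10, n=30
  count=10, n=30
  count=40, n=30
  count=40, n=20

Final answer: 40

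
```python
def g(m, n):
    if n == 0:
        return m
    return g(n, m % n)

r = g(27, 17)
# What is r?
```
Call trace:
g(m=27, n=17)
  g(m=17, n=10)
    g(m=10, n=7)
      g(m=7, n=3)
        g(m=3, n=1)
          g(m=1, n=0)
          -> return 1
        -> return 1
      -> return 1
    -> return 1
  -> return 1
-> return 1

Final answer: 1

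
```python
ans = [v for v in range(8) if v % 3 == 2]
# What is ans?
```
Trace:
  v=0
  v=1
  v=2
  v=3
  v=4
  v=5
  v=6
  v=7
  ans=[2, 5]

Final answer: [2, 5]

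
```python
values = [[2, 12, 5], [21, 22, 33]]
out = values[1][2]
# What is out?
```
Trace:
  values=[[2, 12, 5], [21, 22, 33]]
  values=[[2, 12, 5], [21, 22, 33]], out=33

Final answer: 33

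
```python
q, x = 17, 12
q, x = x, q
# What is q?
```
Trace:
  q=17, x=12
  q=12, x=17

Final answer: 12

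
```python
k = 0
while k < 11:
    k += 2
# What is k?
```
Trace:
  k=0
  k=2
  k=4
  k=6
  k=8
  k=10
  k=12

Final answer: 12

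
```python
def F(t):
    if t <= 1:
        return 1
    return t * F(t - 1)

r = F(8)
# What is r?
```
Call trace:
F(t=8)
  F(t=7)
    F(t=6)
      F(t=5)
        F(t=4)
          F(t=3)
            F(t=2)
              F(t=1)
              -> return 1
            -> return 2
          -> return 6
        -> return 24
      -> return 120
    -> return 720
  -> return 5040
-> return 40320

Final answer: 40320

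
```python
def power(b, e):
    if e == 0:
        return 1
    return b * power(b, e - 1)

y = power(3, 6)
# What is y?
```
Call trace:
power(b=3, e=6)
  power(b=3, e=5)
    power(b=3, e=4)
      power(b=3, e=3)
        power(b=3, e=2)
          power(b=3, e=1)
            power(b=3, e=0)
            -> return 1
          -> return 3
        -> return 9
      -> return 27
    -> return 81
  -> return 243
-> return 729

Final answer: 729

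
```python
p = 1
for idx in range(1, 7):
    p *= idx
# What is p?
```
Trace:
  p=1
  p=1, idx=1
  p=2, idx=2
  p=6, idx=3
  p=24, idx=4
  p=120, idx=5
  p=720, idx=6

Final answer: 720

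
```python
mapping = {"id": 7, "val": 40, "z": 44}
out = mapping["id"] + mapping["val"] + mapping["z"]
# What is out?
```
Trace:
  mapping={'id': 7, 'val': 40, 'z': 44}
  mapping={'id': 7, 'val': 40, 'z': 44}, out=91

Final answer: 91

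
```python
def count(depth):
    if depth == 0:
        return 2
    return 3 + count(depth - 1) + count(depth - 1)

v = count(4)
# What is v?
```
Call trace (a repeated sub-call is expanded the first time; later identical calls just restate its return value):
count(depth=4)
  count(depth=3)
    count(depth=2)
      count(depth=1)
        count(depth=0)
        -> return 2
        count(depth=0)
        -> return 2
      -> return 7
      count(depth=1) -> return 7  (same call as traced above)
    -> return 17
    count(depth=2) -> return 17  (same call as traced above)
  -> return 37
  count(depth=3) -> return 37  (same call as traced above)
-> return 77

Final answer: 77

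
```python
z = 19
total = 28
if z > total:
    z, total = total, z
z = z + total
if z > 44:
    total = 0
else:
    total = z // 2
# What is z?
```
Trace:
  z=19
  z=19, total=28
  z=19, total=28
  z=47, total=28
  z=47, total=0

Final answer: 47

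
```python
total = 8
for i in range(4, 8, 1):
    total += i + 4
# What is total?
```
Trace:
  total=8
  total=16, i=4
  total=25, i=5
  total=35, i=6
  total=46, i=7

Final answer: 46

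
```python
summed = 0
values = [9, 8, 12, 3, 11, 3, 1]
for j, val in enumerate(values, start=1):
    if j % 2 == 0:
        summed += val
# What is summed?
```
Trace:
  summed=0
  summed=0, j=1, val=9
  summed=8, j=2, val=8
  summed=8, j=3, val=12
  summed=11, j=4, val=3
  summed=11, j=5, val=11
  summed=14, j=6, val=3
  summed=14, j=7, val=1

Final answer: 14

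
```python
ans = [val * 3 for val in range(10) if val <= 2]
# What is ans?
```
Trace:
  val=0
  val=1
  val=2
  val=3
  val=4
  val=5
  val=6
  val=7
  val=8
  val=9
  ans=[0, 3, 6]

Final answer: [0, 3, 6]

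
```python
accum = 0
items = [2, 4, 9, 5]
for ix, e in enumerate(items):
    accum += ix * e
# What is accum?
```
Trace:
  accum=0
  accum=0, ix=0, e=2
  accum=4, ix=1, e=4
  accum=22, ix=2, e=9
  accum=37, ix=3, e=5

Final answer: 37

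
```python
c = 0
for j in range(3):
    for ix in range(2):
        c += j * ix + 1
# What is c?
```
Trace:
  c=0
  c=1, j=0, ix=0
  c=2, j=0, ix=1
  c=3, j=1, ix=0
  c=5, j=1, ix=1
  c=6, j=2, ix=0
  c=9, j=2, ix=1

Final answer: 9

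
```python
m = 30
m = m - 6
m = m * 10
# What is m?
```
Trace:
  m=30
  m=24
  m=240

Final answer: 240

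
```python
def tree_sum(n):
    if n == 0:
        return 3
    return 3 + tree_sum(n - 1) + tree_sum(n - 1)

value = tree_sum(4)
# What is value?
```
Call trace (a repeated sub-call is expanded the first time; later identical calls just restate its return value):
tree_sum(n=4)
  tree_sum(n=3)
    tree_sum(n=2)
      tree_sum(n=1)
        tree_sum(n=0)
        -> return 3
        tree_sum(n=0)
        -> return 3
      -> return 9
      tree_sum(n=1) -> return 9  (same call as traced above)
    -> return 21
    tree_sum(n=2) -> return 21  (same call as traced above)
  -> return 45
  tree_sum(n=3) -> return 45  (same call as traced above)
-> return 93

Final answer: 93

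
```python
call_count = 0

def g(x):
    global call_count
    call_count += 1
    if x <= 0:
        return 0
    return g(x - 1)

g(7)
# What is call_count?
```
Call trace:
g(x=7)
  g(x=6)
    g(x=5)
      g(x=4)
        g(x=3)
          g(x=2)
            g(x=1)
              g(x=0)
              -> return 0
            -> return 0
          -> return 0
        -> return 0
      -> return 0
    -> return 0
  -> return 0
-> return 0

call_count is incremented once per call. g is entered once for each x = 7, 6, 5, 4, 3, 2, 1, 0 (the x <= 0 call returns without recursing), i.e. 7 + 1 calls.
call_count = 8

Final answer: 8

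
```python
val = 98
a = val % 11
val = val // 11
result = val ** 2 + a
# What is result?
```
Trace:
  val=98
  val=98, a=10
  val=8, a=10
  val=8, a=10, result=74

Final answer: 74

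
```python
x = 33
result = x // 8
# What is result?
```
Trace:
  x=33
  x=33, result=4

Final answer: 4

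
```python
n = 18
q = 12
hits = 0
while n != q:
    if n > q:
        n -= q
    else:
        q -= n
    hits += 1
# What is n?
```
Trace:
  n=18
  n=18, q=12
  n=18, q=12, hits=0
  n=6, q=12, hits=1
  n=6, q=6, hits=2

Final answer: 6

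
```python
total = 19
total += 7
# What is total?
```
Trace:
  total=19
  total=26

Final answer: 26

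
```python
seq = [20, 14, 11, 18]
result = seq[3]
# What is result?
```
Trace:
  seq=[20, 14, 11, 18]
  seq=[20, 14, 11, 18], result=18

Final answer: 18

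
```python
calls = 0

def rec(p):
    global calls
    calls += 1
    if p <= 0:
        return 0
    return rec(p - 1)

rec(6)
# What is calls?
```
Call trace:
rec(p=6)
  rec(p=5)
    rec(p=4)
      rec(p=3)
        rec(p=2)
          rec(p=1)
            rec(p=0)
            -> return 0
          -> return 0
        -> return 0
      -> return 0
    -> return 0
  -> return 0
-> return 0

calls is incremented once per call. rec is entered once for each p = 6, 5, 4, 3, 2, 1, 0 (the p <= 0 call returns without recursing), i.e. 6 + 1 calls.
calls = 7

Final answer: 7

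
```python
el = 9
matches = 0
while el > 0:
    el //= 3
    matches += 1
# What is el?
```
Trace:
  el=9
  el=9, matches=0
  el=3, matches=1
  el=1, matches=2
  el=0, matches=3

Final answer: 0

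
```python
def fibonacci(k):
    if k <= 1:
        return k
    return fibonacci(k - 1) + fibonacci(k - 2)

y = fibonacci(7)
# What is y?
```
Call trace (a repeated sub-call is expanded the first time; later identical calls just restate its return value):
fibonacci(k=7)
  fibonacci(k=6)
    fibonacci(k=5)
      fibonacci(k=4)
        fibonacci(k=3)
          fibonacci(k=2)
            fibonacci(k=1)
            -> return 1
            fibonacci(k=0)
            -> return 0
          -> return 1
          fibonacci(k=1)
          -> return 1
        -> return 2
        fibonacci(k=2) -> return 1  (same call as traced above)
      -> return 3
      fibonacci(k=3) -> return 2  (same call as traced above)
    -> return 5
    fibonacci(k=4) -> return 3  (same call as traced above)
  -> return 8
  fibonacci(k=5) -> return 5  (same call as traced above)
-> return 13

Final answer: 13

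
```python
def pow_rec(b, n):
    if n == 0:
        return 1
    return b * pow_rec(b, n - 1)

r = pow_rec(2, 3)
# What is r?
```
Call trace:
pow_rec(b=2, n=3)
  pow_rec(b=2, n=2)
    pow_rec(b=2, n=1)
      pow_rec(b=2, n=0)
      -> return 1
    -> return 2
  -> return 4
-> return 8

Final answer: 8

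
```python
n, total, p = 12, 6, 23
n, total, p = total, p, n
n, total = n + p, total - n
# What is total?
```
Trace:
  n=12, total=6, p=23
  n=6, total=23, p=12
  n=18, total=17, p=12

Final answer: 17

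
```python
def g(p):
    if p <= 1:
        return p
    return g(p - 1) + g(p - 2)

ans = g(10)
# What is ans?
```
Call trace (a repeated sub-call is expanded the first time; later identical calls just restate its return value):
g(p=10)
  g(p=9)
    g(p=8)
      g(p=7)
        g(p=6)
          g(p=5)
            g(p=4)
              g(p=3)
                g(p=2)
                  g(p=1)
                  -> return 1
                  g(p=0)
                  -> return 0
                -> return 1
                g(p=1)
                -> return 1
              -> return 2
              g(p=2) -> return 1  (same call as traced above)
            -> return 3
            g(p=3) -> return 2  (same call as traced above)
          -> return 5
          g(p=4) -> return 3  (same call as traced above)
        -> return 8
        g(p=5) -> return 5  (same call as traced above)
      -> return 13
      g(p=6) -> return 8  (same call as traced above)
    -> return 21
    g(p=7) -> return 13  (same call as traced above)
  -> return 34
  g(p=8) -> return 21  (same call as traced above)
-> return 55

Final answer: 55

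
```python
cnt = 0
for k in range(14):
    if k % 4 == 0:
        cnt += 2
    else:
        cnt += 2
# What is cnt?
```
Trace:
  cnt=0
  cnt=2, k=0
  cnt=4, k=1
  cnt=6, k=2
  cnt=8, k=3
  cnt=10, k=4
  cnt=12, k=5
  cnt=14, k=6
  cnt=16, k=7
  cnt=18, k=8
  cnt=20, k=9
  cnt=22, k=10
  cnt=24, k=11
  cnt=26, k=12
  cnt=28, k=13

Final answer: 28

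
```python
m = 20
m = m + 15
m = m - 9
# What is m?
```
Trace:
  m=20
  m=35
  m=26

Final answer: 26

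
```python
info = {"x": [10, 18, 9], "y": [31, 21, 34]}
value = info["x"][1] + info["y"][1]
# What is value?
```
Trace:
  info={'x': [10, 18, 9], 'y': [31, 21, 34]}
  info={'x': [10, 18, 9], 'y': [31, 21, 34]}, value=39

Final answer: 39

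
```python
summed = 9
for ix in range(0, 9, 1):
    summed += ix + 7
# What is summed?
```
Trace:
  summed=9
  summed=16, ix=0
  summed=24, ix=1
  summed=33, ix=2
  summed=43, ix=3
  summed=54, ix=4
  summed=66, ix=5
  summed=79, ix=6
  summed=93, ix=7
  summed=108, ix=8

Final answer: 108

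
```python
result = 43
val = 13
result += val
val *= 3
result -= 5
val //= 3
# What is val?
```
Trace:
  result=43
  result=43, val=13
  result=56, val=13
  result=56, val=39
  result=51, val=39
  result=51, val=13

Final answer: 13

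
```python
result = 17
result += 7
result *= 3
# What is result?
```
Trace:
  result=17
  result=24
  result=72

Final answer: 72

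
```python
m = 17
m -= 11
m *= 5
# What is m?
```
Trace:
  m=17
  m=6
  m=30

Final answer: 30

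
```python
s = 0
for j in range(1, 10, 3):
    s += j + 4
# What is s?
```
Trace:
  s=0
  s=5, j=1
  s=13, j=4
  s=24, j=7

Final answer: 24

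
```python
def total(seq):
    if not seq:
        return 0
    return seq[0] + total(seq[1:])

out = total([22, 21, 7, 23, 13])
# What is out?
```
Call trace:
total(seq=[22, 21, 7, 23, 13])
  total(seq=[21, 7, 23, 13])
    total(seq=[7, 23, 13])
      total(seq=[23, 13])
        total(seq=[13])
          total(seq=[])
          -> return 0
        -> return 13
      -> return 36
    -> return 43
  -> return 64
-> return 86

Final answer: 86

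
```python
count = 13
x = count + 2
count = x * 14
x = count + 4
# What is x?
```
Trace:
  count=13
  count=13, x=15
  count=210, x=15
  count=210, x=214

Final answer: 214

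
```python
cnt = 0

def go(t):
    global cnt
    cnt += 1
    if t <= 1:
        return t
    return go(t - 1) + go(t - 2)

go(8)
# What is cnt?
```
Call trace (a repeated sub-call is expanded the first time; later identical calls just restate its return value):
go(t=8)
  go(t=7)
    go(t=6)
      go(t=5)
        go(t=4)
          go(t=3)
            go(t=2)
              go(t=1)
              -> return 1
              go(t=0)
              -> return 0
            -> return 1
            go(t=1)
            -> return 1
          -> return 2
          go(t=2) -> return 1  (same call as traced above)
        -> return 3
        go(t=3) -> return 2  (same call as traced above)
      -> return 5
      go(t=4) -> return 3  (same call as traced above)
    -> return 8
    go(t=5) -> return 5  (same call as traced above)
  -> return 13
  go(t=6) -> return 8  (same call as traced above)
-> return 21

cnt is incremented once per call, so count the calls in each subtree. Let C(t) = number of calls made by go(t).
C(0) = C(1) = 1 (base case, no recursion); C(t) = 1 + C(t - 1) + C(t - 2) otherwise.
C(2) = 1 + C(1) + C(0) = 1 + 1 + 1 = 3
C(3) = 1 + C(2) + C(1) = 1 + 3 + 1 = 5
C(4) = 1 + C(3) + C(2) = 1 + 5 + 3 = 9
C(5) = 1 + C(4) + C(3) = 1 + 9 + 5 = 15
C(6) = 1 + C(5) + C(4) = 1 + 15 + 9 = 25
C(7) = 1 + C(6) + C(5) = 1 + 25 + 15 = 41
C(8) = 1 + C(7) + C(6) = 1 + 41 + 25 = 67
cnt = C(8) = 67

Final answer: 67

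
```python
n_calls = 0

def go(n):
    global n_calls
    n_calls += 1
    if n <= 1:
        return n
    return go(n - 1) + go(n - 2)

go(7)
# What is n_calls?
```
Call trace (a repeated sub-call is expanded the first time; later identical calls just restate its return value):
go(n=7)
  go(n=6)
    go(n=5)
      go(n=4)
        go(n=3)
          go(n=2)
            go(n=1)
            -> return 1
            go(n=0)
            -> return 0
          -> return 1
          go(n=1)
          -> return 1
        -> return 2
        go(n=2) -> return 1  (same call as traced above)
      -> return 3
      go(n=3) -> return 2  (same call as traced above)
    -> return 5
    go(n=4) -> return 3  (same call as traced above)
  -> return 8
  go(n=5) -> return 5  (same call as traced above)
-> return 13

n_calls is incremented once per call, so count the calls in each subtree. Let C(n) = number of calls made by go(n).
C(0) = C(1) = 1 (base case, no recursion); C(n) = 1 + C(n - 1) + C(n - 2) otherwise.
C(2) = 1 + C(1) + C(0) = 1 + 1 + 1 = 3
C(3) = 1 + C(2) + C(1) = 1 + 3 + 1 = 5
C(4) = 1 + C(3) + C(2) = 1 + 5 + 3 = 9
C(5) = 1 + C(4) + C(3) = 1 + 9 + 5 = 15
C(6) = 1 + C(5) + C(4) = 1 + 15 + 9 = 25
C(7) = 1 + C(6) + C(5) = 1 + 25 + 15 = 41
n_calls = C(7) = 41

Final answer: 41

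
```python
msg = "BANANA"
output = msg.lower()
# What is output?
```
Trace:
  msg='BANANA'
  msg='BANANA', output='banana'

Final answer: 'banana'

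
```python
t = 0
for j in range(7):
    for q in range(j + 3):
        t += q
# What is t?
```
Trace:
  t=0
  t=0, j=0, q=0
  t=1, j=0, q=1
  t=3, j=0, q=2
  t=3, j=1, q=0
  t=4, j=1, q=1
  t=6, j=1, q=2
  t=9, j=1, q=3
  t=9, j=2, q=0
  t=10, j=2, q=1
  t=12, j=2, q=2
  t=15, j=2, q=3
  t=19, j=2, q=4
  t=19, j=3, q=0
  t=20, j=3, q=1
  t=22, j=3, q=2
  t=25, j=3, q=3
  t=29, j=3, q=4
  t=34, j=3, q=5
  t=34, j=4, q=0
  t=35, j=4, q=1
  t=37, j=4, q=2
  t=40, j=4, q=3
  t=44, j=4, q=4
  t=49, j=4, q=5
  t=55, j=4, q=6
  t=55, j=5, q=0
  t=56, j=5, q=1
  t=58, j=5, q=2
  t=61, j=5, q=3
  t=65, j=5, q=4
  t=70, j=5, q=5
  t=76, j=5, q=6
  t=83, j=5, q=7
  t=83, j=6, q=0
  t=84, j=6, q=1
  t=86, j=6, q=2
  t=89, j=6, q=3
  t=93, j=6, q=4
  t=98, j=6, q=5
  t=104, j=6, q=6
  t=111, j=6, q=7
  t=119, j=6, q=8

Final answer: 119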